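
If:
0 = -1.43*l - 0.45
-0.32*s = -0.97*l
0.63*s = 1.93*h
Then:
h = -0.31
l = -0.31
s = -0.95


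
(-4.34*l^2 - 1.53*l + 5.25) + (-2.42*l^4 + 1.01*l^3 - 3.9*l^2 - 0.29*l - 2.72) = -2.42*l^4 + 1.01*l^3 - 8.24*l^2 - 1.82*l + 2.53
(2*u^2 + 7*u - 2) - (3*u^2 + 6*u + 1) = -u^2 + u - 3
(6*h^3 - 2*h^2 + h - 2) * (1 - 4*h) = -24*h^4 + 14*h^3 - 6*h^2 + 9*h - 2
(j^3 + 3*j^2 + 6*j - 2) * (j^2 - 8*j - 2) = j^5 - 5*j^4 - 20*j^3 - 56*j^2 + 4*j + 4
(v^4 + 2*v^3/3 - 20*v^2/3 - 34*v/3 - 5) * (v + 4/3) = v^5 + 2*v^4 - 52*v^3/9 - 182*v^2/9 - 181*v/9 - 20/3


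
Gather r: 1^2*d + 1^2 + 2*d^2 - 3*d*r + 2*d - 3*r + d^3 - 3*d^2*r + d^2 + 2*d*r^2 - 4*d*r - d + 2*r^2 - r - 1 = d^3 + 3*d^2 + 2*d + r^2*(2*d + 2) + r*(-3*d^2 - 7*d - 4)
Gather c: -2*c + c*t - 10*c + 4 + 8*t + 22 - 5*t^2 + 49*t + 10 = c*(t - 12) - 5*t^2 + 57*t + 36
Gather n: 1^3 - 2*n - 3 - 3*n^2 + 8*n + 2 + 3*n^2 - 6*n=0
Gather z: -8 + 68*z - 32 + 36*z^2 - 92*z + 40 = 36*z^2 - 24*z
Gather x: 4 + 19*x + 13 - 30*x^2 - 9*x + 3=-30*x^2 + 10*x + 20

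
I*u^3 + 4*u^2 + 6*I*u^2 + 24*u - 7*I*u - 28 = (u + 7)*(u - 4*I)*(I*u - I)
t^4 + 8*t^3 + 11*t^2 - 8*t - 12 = (t - 1)*(t + 1)*(t + 2)*(t + 6)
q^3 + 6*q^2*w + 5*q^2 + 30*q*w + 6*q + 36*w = (q + 2)*(q + 3)*(q + 6*w)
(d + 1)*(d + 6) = d^2 + 7*d + 6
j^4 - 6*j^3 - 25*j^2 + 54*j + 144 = (j - 8)*(j - 3)*(j + 2)*(j + 3)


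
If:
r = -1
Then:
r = -1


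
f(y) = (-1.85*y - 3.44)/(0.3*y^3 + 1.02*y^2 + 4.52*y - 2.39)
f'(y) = (-1.85*y - 3.44)*(-0.9*y^2 - 2.04*y - 4.52)/(0.3*y^3 + 1.02*y^2 + 4.52*y - 2.39)^2 - 1.85/(0.3*y^3 + 1.02*y^2 + 4.52*y - 2.39) = (1.11*y^3 + 4.983*y^2 + 7.0176*y + 19.9703)/(0.09*y^6 + 0.612*y^5 + 3.7524*y^4 + 7.7868*y^3 + 15.5548*y^2 - 21.6056*y + 5.7121)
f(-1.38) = 0.12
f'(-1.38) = 0.30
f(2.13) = -0.50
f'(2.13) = 0.31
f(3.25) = -0.28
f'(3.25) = 0.12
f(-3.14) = -0.15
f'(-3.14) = 0.05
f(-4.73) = -0.16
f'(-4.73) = -0.02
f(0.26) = 3.44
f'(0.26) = 17.03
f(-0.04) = 1.31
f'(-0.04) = 2.98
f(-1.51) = 0.08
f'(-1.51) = 0.27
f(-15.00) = -0.03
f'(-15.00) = -0.00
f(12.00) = -0.04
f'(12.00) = 0.01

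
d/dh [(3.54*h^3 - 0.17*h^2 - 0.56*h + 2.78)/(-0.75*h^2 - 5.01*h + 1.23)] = (-2.655*h^4 - 35.4708*h^3 + 13.4943*h^2 + 3.7518*h + 13.239)/(0.5625*h^4 + 7.515*h^3 + 23.2551*h^2 - 12.3246*h + 1.5129)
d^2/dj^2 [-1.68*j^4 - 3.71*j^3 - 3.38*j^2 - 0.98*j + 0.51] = -20.16*j^2 - 22.26*j - 6.76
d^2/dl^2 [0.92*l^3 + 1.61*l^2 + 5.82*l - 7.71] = 5.52*l + 3.22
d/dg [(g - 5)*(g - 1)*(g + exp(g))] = g^2*exp(g) + 3*g^2 - 4*g*exp(g) - 12*g - exp(g) + 5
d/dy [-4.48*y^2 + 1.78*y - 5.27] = 1.78 - 8.96*y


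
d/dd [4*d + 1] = 4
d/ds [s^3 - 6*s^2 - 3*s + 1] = 3*s^2 - 12*s - 3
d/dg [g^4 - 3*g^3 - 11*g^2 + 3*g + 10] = 4*g^3 - 9*g^2 - 22*g + 3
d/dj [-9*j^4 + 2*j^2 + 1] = -36*j^3 + 4*j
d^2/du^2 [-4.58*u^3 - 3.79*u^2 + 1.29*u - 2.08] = -27.48*u - 7.58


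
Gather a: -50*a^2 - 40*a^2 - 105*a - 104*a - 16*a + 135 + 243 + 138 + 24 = -90*a^2 - 225*a + 540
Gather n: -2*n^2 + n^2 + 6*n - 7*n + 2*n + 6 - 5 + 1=-n^2 + n + 2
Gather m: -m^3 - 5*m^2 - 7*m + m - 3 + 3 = -m^3 - 5*m^2 - 6*m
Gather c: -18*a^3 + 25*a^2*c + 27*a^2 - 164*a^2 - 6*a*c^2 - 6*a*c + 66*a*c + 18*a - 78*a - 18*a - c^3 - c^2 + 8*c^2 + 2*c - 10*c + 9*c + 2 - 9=-18*a^3 - 137*a^2 - 78*a - c^3 + c^2*(7 - 6*a) + c*(25*a^2 + 60*a + 1) - 7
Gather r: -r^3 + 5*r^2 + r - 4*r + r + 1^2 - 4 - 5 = -r^3 + 5*r^2 - 2*r - 8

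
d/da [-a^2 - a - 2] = -2*a - 1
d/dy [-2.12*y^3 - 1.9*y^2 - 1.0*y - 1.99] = -6.36*y^2 - 3.8*y - 1.0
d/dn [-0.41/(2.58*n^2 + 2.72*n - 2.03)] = (2.1156*n + 1.1152)/(2.58*n^2 + 2.72*n - 2.03)^2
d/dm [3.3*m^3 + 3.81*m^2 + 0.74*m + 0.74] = 9.9*m^2 + 7.62*m + 0.74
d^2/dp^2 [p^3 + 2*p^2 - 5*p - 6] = 6*p + 4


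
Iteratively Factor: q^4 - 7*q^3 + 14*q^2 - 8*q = (q - 1)*(q^3 - 6*q^2 + 8*q) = (q - 4)*(q - 1)*(q^2 - 2*q) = (q - 4)*(q - 2)*(q - 1)*(q)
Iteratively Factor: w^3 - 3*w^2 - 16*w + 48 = (w - 3)*(w^2 - 16) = (w - 4)*(w - 3)*(w + 4)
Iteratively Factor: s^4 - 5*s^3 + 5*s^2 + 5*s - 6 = (s - 2)*(s^3 - 3*s^2 - s + 3) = (s - 3)*(s - 2)*(s^2 - 1) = (s - 3)*(s - 2)*(s + 1)*(s - 1)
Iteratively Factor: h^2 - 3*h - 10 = (h - 5)*(h + 2)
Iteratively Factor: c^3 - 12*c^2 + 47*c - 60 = (c - 4)*(c^2 - 8*c + 15) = (c - 4)*(c - 3)*(c - 5)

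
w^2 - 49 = (w - 7)*(w + 7)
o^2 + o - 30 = (o - 5)*(o + 6)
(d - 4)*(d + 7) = d^2 + 3*d - 28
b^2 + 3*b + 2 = (b + 1)*(b + 2)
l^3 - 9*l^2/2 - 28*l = l*(l - 8)*(l + 7/2)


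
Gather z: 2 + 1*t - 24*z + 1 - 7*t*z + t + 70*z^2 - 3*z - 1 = 2*t + 70*z^2 + z*(-7*t - 27) + 2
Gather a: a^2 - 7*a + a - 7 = a^2 - 6*a - 7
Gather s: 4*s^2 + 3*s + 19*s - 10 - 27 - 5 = 4*s^2 + 22*s - 42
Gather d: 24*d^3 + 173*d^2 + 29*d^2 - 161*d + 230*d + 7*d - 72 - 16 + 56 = 24*d^3 + 202*d^2 + 76*d - 32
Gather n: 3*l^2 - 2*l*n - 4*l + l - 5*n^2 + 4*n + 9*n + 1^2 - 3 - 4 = 3*l^2 - 3*l - 5*n^2 + n*(13 - 2*l) - 6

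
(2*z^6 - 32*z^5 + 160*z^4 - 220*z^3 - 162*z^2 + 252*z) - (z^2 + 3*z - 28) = 2*z^6 - 32*z^5 + 160*z^4 - 220*z^3 - 163*z^2 + 249*z + 28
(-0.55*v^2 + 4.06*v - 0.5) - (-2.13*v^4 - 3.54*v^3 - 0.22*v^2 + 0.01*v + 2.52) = 2.13*v^4 + 3.54*v^3 - 0.33*v^2 + 4.05*v - 3.02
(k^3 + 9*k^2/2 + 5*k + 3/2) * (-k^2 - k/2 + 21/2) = -k^5 - 5*k^4 + 13*k^3/4 + 173*k^2/4 + 207*k/4 + 63/4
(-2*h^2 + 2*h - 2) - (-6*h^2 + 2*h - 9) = 4*h^2 + 7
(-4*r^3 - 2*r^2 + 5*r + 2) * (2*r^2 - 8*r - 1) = -8*r^5 + 28*r^4 + 30*r^3 - 34*r^2 - 21*r - 2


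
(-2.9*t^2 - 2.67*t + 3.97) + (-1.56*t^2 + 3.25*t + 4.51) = -4.46*t^2 + 0.58*t + 8.48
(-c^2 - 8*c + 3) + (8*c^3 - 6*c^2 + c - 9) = 8*c^3 - 7*c^2 - 7*c - 6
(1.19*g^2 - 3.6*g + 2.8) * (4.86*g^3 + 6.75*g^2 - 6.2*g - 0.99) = 5.7834*g^5 - 9.4635*g^4 - 18.07*g^3 + 40.0419*g^2 - 13.796*g - 2.772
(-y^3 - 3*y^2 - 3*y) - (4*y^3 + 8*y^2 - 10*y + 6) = -5*y^3 - 11*y^2 + 7*y - 6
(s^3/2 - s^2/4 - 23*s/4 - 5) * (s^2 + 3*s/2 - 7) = s^5/2 + s^4/2 - 77*s^3/8 - 95*s^2/8 + 131*s/4 + 35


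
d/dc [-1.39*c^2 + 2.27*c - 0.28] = 2.27 - 2.78*c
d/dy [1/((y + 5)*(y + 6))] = (-2*y - 11)/(y^4 + 22*y^3 + 181*y^2 + 660*y + 900)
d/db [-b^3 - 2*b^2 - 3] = b*(-3*b - 4)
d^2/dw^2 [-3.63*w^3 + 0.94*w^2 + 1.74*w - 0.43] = 1.88 - 21.78*w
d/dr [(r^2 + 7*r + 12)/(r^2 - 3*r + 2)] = 10*(-r^2 - 2*r + 5)/(r^4 - 6*r^3 + 13*r^2 - 12*r + 4)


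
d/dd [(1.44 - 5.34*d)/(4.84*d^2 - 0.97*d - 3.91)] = (25.8456*d^2 - 13.9392*d + 22.2762)/(23.4256*d^4 - 9.3896*d^3 - 36.9079*d^2 + 7.5854*d + 15.2881)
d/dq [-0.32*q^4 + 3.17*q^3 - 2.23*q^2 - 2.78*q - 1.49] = -1.28*q^3 + 9.51*q^2 - 4.46*q - 2.78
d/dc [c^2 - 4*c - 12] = 2*c - 4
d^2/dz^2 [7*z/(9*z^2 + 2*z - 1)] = 14*(4*z*(9*z + 1)^2 - (27*z + 2)*(9*z^2 + 2*z - 1))/(9*z^2 + 2*z - 1)^3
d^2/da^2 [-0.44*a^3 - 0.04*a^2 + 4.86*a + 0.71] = -2.64*a - 0.08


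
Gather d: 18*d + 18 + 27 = 18*d + 45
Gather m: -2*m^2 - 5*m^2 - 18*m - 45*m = -7*m^2 - 63*m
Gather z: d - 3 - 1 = d - 4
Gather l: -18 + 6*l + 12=6*l - 6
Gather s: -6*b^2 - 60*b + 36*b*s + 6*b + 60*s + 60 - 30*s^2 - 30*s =-6*b^2 - 54*b - 30*s^2 + s*(36*b + 30) + 60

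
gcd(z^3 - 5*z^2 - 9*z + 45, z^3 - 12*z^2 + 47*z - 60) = z^2 - 8*z + 15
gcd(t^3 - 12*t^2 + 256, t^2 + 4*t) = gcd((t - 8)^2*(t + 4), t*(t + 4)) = t + 4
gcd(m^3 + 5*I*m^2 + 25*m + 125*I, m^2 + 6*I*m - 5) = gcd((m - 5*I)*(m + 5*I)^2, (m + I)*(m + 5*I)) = m + 5*I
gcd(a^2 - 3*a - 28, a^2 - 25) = 1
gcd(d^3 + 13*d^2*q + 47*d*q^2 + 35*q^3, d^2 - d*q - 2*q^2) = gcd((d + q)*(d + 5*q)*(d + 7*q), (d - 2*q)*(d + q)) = d + q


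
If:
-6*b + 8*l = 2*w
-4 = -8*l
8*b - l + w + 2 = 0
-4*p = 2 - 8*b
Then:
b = -7/10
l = 1/2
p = -19/10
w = 41/10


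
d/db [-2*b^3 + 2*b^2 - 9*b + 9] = -6*b^2 + 4*b - 9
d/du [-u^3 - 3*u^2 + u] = -3*u^2 - 6*u + 1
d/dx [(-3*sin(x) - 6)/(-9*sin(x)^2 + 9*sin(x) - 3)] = (-3*sin(x)^2 - 12*sin(x) + 7)*cos(x)/(3*sin(x)^2 - 3*sin(x) + 1)^2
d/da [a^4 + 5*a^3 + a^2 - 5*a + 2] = 4*a^3 + 15*a^2 + 2*a - 5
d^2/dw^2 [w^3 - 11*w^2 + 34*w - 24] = 6*w - 22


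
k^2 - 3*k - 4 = (k - 4)*(k + 1)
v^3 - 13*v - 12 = (v - 4)*(v + 1)*(v + 3)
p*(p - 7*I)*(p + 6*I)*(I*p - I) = I*p^4 + p^3 - I*p^3 - p^2 + 42*I*p^2 - 42*I*p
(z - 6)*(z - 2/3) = z^2 - 20*z/3 + 4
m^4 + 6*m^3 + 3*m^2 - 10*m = m*(m - 1)*(m + 2)*(m + 5)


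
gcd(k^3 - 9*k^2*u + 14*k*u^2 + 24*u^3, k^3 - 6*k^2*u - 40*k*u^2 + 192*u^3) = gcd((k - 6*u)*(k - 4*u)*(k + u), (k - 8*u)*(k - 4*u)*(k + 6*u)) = -k + 4*u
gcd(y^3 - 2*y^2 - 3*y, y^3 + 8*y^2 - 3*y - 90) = y - 3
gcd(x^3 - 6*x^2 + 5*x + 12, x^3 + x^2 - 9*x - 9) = x^2 - 2*x - 3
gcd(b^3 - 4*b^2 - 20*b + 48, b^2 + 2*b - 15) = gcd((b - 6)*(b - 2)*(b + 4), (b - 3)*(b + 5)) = 1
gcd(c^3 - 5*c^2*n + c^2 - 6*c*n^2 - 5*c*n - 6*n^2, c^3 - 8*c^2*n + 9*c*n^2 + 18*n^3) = c^2 - 5*c*n - 6*n^2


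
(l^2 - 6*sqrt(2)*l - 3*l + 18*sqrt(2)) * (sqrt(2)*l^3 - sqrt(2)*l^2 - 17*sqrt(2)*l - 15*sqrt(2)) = sqrt(2)*l^5 - 12*l^4 - 4*sqrt(2)*l^4 - 14*sqrt(2)*l^3 + 48*l^3 + 36*sqrt(2)*l^2 + 168*l^2 - 432*l + 45*sqrt(2)*l - 540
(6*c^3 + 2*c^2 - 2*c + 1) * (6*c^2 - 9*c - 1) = 36*c^5 - 42*c^4 - 36*c^3 + 22*c^2 - 7*c - 1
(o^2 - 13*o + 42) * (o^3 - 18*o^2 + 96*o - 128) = o^5 - 31*o^4 + 372*o^3 - 2132*o^2 + 5696*o - 5376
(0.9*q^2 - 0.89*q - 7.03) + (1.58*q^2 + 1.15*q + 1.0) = 2.48*q^2 + 0.26*q - 6.03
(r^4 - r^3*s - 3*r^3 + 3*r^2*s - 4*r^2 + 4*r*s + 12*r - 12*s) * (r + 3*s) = r^5 + 2*r^4*s - 3*r^4 - 3*r^3*s^2 - 6*r^3*s - 4*r^3 + 9*r^2*s^2 - 8*r^2*s + 12*r^2 + 12*r*s^2 + 24*r*s - 36*s^2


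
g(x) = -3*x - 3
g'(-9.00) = -3.00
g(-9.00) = 24.00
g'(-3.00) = -3.00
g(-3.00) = 6.00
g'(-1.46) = -3.00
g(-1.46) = 1.38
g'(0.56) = -3.00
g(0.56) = -4.68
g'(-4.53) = -3.00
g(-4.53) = 10.59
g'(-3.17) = -3.00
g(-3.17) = 6.51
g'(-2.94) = -3.00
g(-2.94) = 5.82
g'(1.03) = -3.00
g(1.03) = -6.09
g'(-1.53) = -3.00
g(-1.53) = 1.59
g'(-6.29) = -3.00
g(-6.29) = 15.87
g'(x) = -3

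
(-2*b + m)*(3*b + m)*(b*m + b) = -6*b^3*m - 6*b^3 + b^2*m^2 + b^2*m + b*m^3 + b*m^2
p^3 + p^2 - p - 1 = (p - 1)*(p + 1)^2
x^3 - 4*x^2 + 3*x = x*(x - 3)*(x - 1)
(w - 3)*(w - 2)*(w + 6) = w^3 + w^2 - 24*w + 36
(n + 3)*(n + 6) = n^2 + 9*n + 18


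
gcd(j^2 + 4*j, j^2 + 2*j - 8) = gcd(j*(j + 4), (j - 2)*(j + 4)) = j + 4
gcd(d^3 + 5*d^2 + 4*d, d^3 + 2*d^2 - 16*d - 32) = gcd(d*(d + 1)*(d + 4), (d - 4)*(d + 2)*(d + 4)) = d + 4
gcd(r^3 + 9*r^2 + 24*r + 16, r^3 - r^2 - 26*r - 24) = r^2 + 5*r + 4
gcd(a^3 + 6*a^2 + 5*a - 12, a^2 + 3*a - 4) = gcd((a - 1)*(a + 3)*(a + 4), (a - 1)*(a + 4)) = a^2 + 3*a - 4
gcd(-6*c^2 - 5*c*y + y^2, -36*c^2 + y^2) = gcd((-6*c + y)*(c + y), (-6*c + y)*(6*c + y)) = -6*c + y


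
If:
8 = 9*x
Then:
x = 8/9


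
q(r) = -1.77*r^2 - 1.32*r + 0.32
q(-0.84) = 0.18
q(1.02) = -2.87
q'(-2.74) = 8.38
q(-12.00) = -238.72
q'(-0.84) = 1.65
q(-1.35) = -1.12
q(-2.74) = -9.35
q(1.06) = -3.07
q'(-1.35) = 3.46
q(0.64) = -1.25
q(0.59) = -1.07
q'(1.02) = -4.93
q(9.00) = -154.93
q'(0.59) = -3.41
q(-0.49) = 0.54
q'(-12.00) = 41.16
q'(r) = -3.54*r - 1.32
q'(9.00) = -33.18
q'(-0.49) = 0.41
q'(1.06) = -5.07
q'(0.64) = -3.59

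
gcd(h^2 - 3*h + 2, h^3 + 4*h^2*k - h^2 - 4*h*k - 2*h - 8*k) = h - 2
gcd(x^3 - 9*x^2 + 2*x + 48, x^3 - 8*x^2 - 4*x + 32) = x^2 - 6*x - 16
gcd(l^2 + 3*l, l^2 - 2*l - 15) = l + 3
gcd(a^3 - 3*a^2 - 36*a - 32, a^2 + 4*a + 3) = a + 1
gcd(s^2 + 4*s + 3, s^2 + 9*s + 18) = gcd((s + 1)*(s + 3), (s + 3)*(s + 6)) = s + 3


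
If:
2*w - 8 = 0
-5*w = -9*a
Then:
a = 20/9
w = 4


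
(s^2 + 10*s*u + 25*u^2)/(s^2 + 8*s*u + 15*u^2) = (s + 5*u)/(s + 3*u)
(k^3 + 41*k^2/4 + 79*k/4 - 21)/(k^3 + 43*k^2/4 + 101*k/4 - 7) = (4*k - 3)/(4*k - 1)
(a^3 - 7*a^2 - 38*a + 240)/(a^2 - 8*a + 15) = (a^2 - 2*a - 48)/(a - 3)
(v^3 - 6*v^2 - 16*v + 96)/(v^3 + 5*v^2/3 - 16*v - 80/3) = 3*(v - 6)/(3*v + 5)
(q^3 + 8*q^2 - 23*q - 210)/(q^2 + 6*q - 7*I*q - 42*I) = (q^2 + 2*q - 35)/(q - 7*I)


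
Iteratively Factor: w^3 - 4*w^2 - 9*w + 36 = (w - 3)*(w^2 - w - 12) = (w - 4)*(w - 3)*(w + 3)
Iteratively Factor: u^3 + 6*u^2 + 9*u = (u)*(u^2 + 6*u + 9) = u*(u + 3)*(u + 3)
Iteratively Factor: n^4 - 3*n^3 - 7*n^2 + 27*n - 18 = (n - 2)*(n^3 - n^2 - 9*n + 9) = (n - 2)*(n + 3)*(n^2 - 4*n + 3) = (n - 3)*(n - 2)*(n + 3)*(n - 1)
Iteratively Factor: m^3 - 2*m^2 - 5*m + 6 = (m - 3)*(m^2 + m - 2) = (m - 3)*(m - 1)*(m + 2)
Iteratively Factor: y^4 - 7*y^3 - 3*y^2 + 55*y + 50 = (y - 5)*(y^3 - 2*y^2 - 13*y - 10) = (y - 5)^2*(y^2 + 3*y + 2) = (y - 5)^2*(y + 2)*(y + 1)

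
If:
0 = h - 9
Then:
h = 9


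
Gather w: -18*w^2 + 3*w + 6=-18*w^2 + 3*w + 6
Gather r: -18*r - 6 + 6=-18*r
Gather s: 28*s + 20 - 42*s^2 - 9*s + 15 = -42*s^2 + 19*s + 35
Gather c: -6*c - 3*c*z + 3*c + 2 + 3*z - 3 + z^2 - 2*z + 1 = c*(-3*z - 3) + z^2 + z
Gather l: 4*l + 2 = 4*l + 2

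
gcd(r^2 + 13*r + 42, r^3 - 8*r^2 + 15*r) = 1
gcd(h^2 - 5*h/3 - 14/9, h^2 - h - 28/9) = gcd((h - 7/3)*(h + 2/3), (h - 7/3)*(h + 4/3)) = h - 7/3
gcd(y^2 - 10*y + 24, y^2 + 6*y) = 1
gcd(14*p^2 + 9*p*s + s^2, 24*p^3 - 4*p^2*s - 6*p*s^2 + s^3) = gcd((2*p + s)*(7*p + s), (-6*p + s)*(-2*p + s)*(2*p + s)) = 2*p + s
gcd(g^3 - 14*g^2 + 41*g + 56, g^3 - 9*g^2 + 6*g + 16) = g^2 - 7*g - 8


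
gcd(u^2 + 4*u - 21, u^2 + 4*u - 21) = u^2 + 4*u - 21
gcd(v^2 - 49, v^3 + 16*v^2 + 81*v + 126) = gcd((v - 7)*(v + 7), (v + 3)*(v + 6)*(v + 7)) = v + 7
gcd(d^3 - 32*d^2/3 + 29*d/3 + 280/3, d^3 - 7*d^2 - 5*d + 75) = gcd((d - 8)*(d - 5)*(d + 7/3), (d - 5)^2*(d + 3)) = d - 5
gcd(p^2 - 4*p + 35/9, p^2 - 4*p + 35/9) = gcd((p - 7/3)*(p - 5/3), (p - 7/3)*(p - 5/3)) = p^2 - 4*p + 35/9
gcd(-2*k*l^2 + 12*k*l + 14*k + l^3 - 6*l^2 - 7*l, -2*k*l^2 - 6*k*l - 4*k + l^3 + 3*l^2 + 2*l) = 2*k*l + 2*k - l^2 - l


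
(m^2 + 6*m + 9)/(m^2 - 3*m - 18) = (m + 3)/(m - 6)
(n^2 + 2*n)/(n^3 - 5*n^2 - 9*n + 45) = n*(n + 2)/(n^3 - 5*n^2 - 9*n + 45)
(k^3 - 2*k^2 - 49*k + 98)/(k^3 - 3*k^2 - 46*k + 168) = (k^2 - 9*k + 14)/(k^2 - 10*k + 24)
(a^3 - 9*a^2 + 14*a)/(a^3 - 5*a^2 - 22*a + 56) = a/(a + 4)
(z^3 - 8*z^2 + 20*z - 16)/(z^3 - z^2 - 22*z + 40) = (z - 2)/(z + 5)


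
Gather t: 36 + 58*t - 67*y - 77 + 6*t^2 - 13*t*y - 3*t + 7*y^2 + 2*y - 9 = 6*t^2 + t*(55 - 13*y) + 7*y^2 - 65*y - 50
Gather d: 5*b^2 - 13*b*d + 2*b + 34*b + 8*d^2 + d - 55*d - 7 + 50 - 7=5*b^2 + 36*b + 8*d^2 + d*(-13*b - 54) + 36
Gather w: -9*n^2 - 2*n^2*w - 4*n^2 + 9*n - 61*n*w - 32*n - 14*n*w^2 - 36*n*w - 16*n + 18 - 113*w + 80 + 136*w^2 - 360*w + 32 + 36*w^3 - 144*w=-13*n^2 - 39*n + 36*w^3 + w^2*(136 - 14*n) + w*(-2*n^2 - 97*n - 617) + 130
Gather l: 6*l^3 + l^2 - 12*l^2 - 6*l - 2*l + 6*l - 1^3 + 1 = 6*l^3 - 11*l^2 - 2*l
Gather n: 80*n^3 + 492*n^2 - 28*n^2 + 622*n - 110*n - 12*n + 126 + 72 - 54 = 80*n^3 + 464*n^2 + 500*n + 144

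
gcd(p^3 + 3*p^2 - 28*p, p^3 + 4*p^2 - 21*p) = p^2 + 7*p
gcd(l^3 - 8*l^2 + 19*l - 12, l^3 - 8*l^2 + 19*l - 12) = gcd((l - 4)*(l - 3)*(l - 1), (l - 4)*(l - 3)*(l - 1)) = l^3 - 8*l^2 + 19*l - 12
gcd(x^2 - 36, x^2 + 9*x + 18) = x + 6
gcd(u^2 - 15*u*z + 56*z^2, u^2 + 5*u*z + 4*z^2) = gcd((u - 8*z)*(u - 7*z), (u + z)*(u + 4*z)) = 1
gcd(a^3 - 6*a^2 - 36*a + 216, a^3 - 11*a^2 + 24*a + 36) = a^2 - 12*a + 36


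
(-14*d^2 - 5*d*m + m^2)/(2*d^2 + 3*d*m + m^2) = (-7*d + m)/(d + m)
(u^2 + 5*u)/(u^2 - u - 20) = u*(u + 5)/(u^2 - u - 20)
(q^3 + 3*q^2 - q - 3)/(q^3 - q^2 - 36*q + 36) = (q^2 + 4*q + 3)/(q^2 - 36)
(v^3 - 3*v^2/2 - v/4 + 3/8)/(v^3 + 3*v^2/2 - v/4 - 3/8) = (2*v - 3)/(2*v + 3)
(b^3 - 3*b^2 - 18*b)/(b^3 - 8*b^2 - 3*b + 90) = b/(b - 5)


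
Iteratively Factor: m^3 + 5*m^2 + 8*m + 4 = (m + 2)*(m^2 + 3*m + 2) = (m + 1)*(m + 2)*(m + 2)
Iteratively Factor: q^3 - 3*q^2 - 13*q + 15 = (q - 1)*(q^2 - 2*q - 15) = (q - 5)*(q - 1)*(q + 3)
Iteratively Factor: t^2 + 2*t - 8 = (t - 2)*(t + 4)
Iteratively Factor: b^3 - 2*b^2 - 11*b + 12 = (b - 4)*(b^2 + 2*b - 3) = (b - 4)*(b - 1)*(b + 3)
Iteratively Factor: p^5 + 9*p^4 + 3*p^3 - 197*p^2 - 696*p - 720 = (p - 5)*(p^4 + 14*p^3 + 73*p^2 + 168*p + 144) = (p - 5)*(p + 4)*(p^3 + 10*p^2 + 33*p + 36) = (p - 5)*(p + 4)^2*(p^2 + 6*p + 9) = (p - 5)*(p + 3)*(p + 4)^2*(p + 3)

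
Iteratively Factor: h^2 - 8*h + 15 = (h - 3)*(h - 5)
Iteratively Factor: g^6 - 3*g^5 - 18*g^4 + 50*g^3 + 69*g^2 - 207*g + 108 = (g + 3)*(g^5 - 6*g^4 + 50*g^2 - 81*g + 36) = (g - 3)*(g + 3)*(g^4 - 3*g^3 - 9*g^2 + 23*g - 12) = (g - 3)*(g + 3)^2*(g^3 - 6*g^2 + 9*g - 4) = (g - 3)*(g - 1)*(g + 3)^2*(g^2 - 5*g + 4) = (g - 3)*(g - 1)^2*(g + 3)^2*(g - 4)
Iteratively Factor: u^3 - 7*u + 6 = (u - 1)*(u^2 + u - 6) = (u - 2)*(u - 1)*(u + 3)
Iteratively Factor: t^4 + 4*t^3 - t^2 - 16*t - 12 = (t - 2)*(t^3 + 6*t^2 + 11*t + 6) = (t - 2)*(t + 2)*(t^2 + 4*t + 3) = (t - 2)*(t + 2)*(t + 3)*(t + 1)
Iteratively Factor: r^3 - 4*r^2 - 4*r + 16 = (r - 2)*(r^2 - 2*r - 8) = (r - 2)*(r + 2)*(r - 4)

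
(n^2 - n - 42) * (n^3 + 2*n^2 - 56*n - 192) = n^5 + n^4 - 100*n^3 - 220*n^2 + 2544*n + 8064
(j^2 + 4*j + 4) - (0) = j^2 + 4*j + 4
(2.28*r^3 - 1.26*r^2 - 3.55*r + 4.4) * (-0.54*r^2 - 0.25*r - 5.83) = -1.2312*r^5 + 0.1104*r^4 - 11.0604*r^3 + 5.8573*r^2 + 19.5965*r - 25.652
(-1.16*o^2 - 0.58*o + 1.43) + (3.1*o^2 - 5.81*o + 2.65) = 1.94*o^2 - 6.39*o + 4.08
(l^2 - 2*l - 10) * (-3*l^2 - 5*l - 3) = -3*l^4 + l^3 + 37*l^2 + 56*l + 30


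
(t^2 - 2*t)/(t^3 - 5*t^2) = (t - 2)/(t*(t - 5))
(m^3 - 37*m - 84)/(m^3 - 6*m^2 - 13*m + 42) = (m + 4)/(m - 2)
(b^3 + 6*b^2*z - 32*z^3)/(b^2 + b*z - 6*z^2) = (b^2 + 8*b*z + 16*z^2)/(b + 3*z)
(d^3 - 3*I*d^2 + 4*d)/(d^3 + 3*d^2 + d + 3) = d*(d - 4*I)/(d^2 + d*(3 - I) - 3*I)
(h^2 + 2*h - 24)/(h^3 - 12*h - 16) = (h + 6)/(h^2 + 4*h + 4)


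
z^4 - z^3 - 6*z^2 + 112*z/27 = z*(z - 8/3)*(z - 2/3)*(z + 7/3)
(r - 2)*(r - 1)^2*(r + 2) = r^4 - 2*r^3 - 3*r^2 + 8*r - 4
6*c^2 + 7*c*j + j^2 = (c + j)*(6*c + j)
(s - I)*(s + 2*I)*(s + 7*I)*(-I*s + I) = -I*s^4 + 8*s^3 + I*s^3 - 8*s^2 + 5*I*s^2 + 14*s - 5*I*s - 14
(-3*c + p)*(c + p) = -3*c^2 - 2*c*p + p^2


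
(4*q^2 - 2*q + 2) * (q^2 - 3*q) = 4*q^4 - 14*q^3 + 8*q^2 - 6*q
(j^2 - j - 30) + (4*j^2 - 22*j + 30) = 5*j^2 - 23*j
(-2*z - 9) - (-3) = -2*z - 6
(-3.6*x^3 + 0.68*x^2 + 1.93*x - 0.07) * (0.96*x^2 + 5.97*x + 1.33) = -3.456*x^5 - 20.8392*x^4 + 1.1244*x^3 + 12.3593*x^2 + 2.149*x - 0.0931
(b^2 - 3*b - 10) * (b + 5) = b^3 + 2*b^2 - 25*b - 50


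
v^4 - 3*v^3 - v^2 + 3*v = v*(v - 3)*(v - 1)*(v + 1)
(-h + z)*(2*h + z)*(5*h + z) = -10*h^3 + 3*h^2*z + 6*h*z^2 + z^3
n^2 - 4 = (n - 2)*(n + 2)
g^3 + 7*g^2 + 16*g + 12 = (g + 2)^2*(g + 3)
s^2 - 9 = (s - 3)*(s + 3)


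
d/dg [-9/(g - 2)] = 9/(g - 2)^2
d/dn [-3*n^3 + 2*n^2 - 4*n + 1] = -9*n^2 + 4*n - 4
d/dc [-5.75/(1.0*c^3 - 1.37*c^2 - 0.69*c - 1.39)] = (17.25*c^2 - 15.755*c - 3.9675)/(-1.0*c^3 + 1.37*c^2 + 0.69*c + 1.39)^2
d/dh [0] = 0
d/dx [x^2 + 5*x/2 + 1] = 2*x + 5/2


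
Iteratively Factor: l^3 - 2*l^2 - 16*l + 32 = (l - 2)*(l^2 - 16) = (l - 2)*(l + 4)*(l - 4)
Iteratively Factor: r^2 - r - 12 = (r + 3)*(r - 4)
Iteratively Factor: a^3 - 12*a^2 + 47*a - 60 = (a - 5)*(a^2 - 7*a + 12) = (a - 5)*(a - 3)*(a - 4)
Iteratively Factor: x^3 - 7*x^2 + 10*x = (x - 2)*(x^2 - 5*x) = (x - 5)*(x - 2)*(x)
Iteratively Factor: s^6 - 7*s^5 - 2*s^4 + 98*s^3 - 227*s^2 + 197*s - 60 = (s - 3)*(s^5 - 4*s^4 - 14*s^3 + 56*s^2 - 59*s + 20) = (s - 3)*(s - 1)*(s^4 - 3*s^3 - 17*s^2 + 39*s - 20) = (s - 3)*(s - 1)*(s + 4)*(s^3 - 7*s^2 + 11*s - 5) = (s - 5)*(s - 3)*(s - 1)*(s + 4)*(s^2 - 2*s + 1) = (s - 5)*(s - 3)*(s - 1)^2*(s + 4)*(s - 1)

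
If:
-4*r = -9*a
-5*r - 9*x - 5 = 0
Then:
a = -4*x/5 - 4/9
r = -9*x/5 - 1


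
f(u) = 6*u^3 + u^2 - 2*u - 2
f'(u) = 18*u^2 + 2*u - 2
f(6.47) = 1651.96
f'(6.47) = 764.44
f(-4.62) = -563.08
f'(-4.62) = 372.96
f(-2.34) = -68.72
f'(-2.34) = 91.88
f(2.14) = 57.10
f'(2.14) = 84.71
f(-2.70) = -107.41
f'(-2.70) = 123.82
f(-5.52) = -969.67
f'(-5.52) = 535.43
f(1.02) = 3.37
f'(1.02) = 18.77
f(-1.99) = -41.34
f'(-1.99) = 65.30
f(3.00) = 163.00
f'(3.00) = 166.00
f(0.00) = -2.00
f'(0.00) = -2.00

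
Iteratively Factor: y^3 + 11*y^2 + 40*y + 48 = (y + 4)*(y^2 + 7*y + 12) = (y + 4)^2*(y + 3)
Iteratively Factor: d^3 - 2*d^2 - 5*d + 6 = (d - 1)*(d^2 - d - 6) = (d - 3)*(d - 1)*(d + 2)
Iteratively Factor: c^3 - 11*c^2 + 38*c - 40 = (c - 4)*(c^2 - 7*c + 10) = (c - 4)*(c - 2)*(c - 5)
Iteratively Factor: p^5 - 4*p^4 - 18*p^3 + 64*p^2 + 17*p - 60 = (p - 3)*(p^4 - p^3 - 21*p^2 + p + 20) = (p - 5)*(p - 3)*(p^3 + 4*p^2 - p - 4) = (p - 5)*(p - 3)*(p + 1)*(p^2 + 3*p - 4) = (p - 5)*(p - 3)*(p + 1)*(p + 4)*(p - 1)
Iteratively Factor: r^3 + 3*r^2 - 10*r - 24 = (r + 4)*(r^2 - r - 6) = (r + 2)*(r + 4)*(r - 3)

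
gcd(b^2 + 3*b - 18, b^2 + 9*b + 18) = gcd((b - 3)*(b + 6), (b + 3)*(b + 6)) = b + 6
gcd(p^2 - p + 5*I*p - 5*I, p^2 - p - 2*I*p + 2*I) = p - 1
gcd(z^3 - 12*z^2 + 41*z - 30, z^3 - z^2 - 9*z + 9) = z - 1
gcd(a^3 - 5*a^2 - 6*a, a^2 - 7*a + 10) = 1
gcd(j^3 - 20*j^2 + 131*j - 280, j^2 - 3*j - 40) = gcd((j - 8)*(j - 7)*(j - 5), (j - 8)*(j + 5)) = j - 8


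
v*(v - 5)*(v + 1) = v^3 - 4*v^2 - 5*v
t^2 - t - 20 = (t - 5)*(t + 4)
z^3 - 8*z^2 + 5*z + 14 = (z - 7)*(z - 2)*(z + 1)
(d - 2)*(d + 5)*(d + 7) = d^3 + 10*d^2 + 11*d - 70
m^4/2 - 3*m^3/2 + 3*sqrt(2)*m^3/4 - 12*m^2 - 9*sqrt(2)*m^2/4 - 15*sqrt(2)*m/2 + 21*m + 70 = (m/2 + 1)*(m - 5)*(m - 2*sqrt(2))*(m + 7*sqrt(2)/2)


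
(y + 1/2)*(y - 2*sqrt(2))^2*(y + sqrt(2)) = y^4 - 3*sqrt(2)*y^3 + y^3/2 - 3*sqrt(2)*y^2/2 + 8*sqrt(2)*y + 4*sqrt(2)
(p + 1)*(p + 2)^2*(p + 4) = p^4 + 9*p^3 + 28*p^2 + 36*p + 16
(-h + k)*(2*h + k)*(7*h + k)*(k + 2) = -14*h^3*k - 28*h^3 + 5*h^2*k^2 + 10*h^2*k + 8*h*k^3 + 16*h*k^2 + k^4 + 2*k^3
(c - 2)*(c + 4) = c^2 + 2*c - 8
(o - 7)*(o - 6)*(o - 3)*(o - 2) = o^4 - 18*o^3 + 113*o^2 - 288*o + 252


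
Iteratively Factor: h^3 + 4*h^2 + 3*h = (h)*(h^2 + 4*h + 3) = h*(h + 1)*(h + 3)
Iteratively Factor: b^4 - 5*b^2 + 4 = (b + 1)*(b^3 - b^2 - 4*b + 4) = (b - 2)*(b + 1)*(b^2 + b - 2) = (b - 2)*(b + 1)*(b + 2)*(b - 1)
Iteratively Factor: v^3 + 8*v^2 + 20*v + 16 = (v + 2)*(v^2 + 6*v + 8) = (v + 2)*(v + 4)*(v + 2)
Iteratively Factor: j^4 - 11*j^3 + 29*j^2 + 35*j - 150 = (j + 2)*(j^3 - 13*j^2 + 55*j - 75) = (j - 5)*(j + 2)*(j^2 - 8*j + 15) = (j - 5)^2*(j + 2)*(j - 3)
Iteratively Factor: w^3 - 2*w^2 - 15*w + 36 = (w + 4)*(w^2 - 6*w + 9) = (w - 3)*(w + 4)*(w - 3)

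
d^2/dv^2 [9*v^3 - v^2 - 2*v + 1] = 54*v - 2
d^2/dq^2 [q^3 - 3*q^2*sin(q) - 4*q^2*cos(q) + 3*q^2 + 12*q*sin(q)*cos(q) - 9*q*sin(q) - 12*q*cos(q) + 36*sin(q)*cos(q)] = 3*q^2*sin(q) + 4*q^2*cos(q) + 25*q*sin(q) - 24*q*sin(2*q) + 6*q + 18*sin(q) - 72*sin(2*q) - 26*cos(q) + 24*cos(2*q) + 6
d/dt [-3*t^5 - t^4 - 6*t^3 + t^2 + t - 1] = -15*t^4 - 4*t^3 - 18*t^2 + 2*t + 1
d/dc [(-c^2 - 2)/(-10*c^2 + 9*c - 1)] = (-9*c^2 - 38*c + 18)/(100*c^4 - 180*c^3 + 101*c^2 - 18*c + 1)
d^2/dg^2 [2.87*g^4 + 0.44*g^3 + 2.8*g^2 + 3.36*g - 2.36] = 34.44*g^2 + 2.64*g + 5.6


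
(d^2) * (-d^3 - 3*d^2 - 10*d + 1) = -d^5 - 3*d^4 - 10*d^3 + d^2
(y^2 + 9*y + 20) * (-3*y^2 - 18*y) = -3*y^4 - 45*y^3 - 222*y^2 - 360*y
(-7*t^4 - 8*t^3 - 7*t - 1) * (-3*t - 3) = 21*t^5 + 45*t^4 + 24*t^3 + 21*t^2 + 24*t + 3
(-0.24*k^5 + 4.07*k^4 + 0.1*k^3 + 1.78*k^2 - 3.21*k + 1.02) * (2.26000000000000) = -0.5424*k^5 + 9.1982*k^4 + 0.226*k^3 + 4.0228*k^2 - 7.2546*k + 2.3052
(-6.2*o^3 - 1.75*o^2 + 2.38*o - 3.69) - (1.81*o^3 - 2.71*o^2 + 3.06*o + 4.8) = -8.01*o^3 + 0.96*o^2 - 0.68*o - 8.49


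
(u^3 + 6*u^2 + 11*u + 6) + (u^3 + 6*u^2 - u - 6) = 2*u^3 + 12*u^2 + 10*u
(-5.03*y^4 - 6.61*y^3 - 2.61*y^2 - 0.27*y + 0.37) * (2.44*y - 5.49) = -12.2732*y^5 + 11.4863*y^4 + 29.9205*y^3 + 13.6701*y^2 + 2.3851*y - 2.0313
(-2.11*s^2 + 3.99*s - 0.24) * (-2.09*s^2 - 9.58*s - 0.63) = 4.4099*s^4 + 11.8747*s^3 - 36.3933*s^2 - 0.2145*s + 0.1512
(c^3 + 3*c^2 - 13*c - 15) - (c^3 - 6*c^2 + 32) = 9*c^2 - 13*c - 47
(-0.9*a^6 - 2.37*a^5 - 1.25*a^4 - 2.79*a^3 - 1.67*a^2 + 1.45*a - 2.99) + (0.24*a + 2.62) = -0.9*a^6 - 2.37*a^5 - 1.25*a^4 - 2.79*a^3 - 1.67*a^2 + 1.69*a - 0.37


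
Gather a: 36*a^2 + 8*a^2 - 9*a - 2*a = 44*a^2 - 11*a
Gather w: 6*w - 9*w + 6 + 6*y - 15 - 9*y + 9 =-3*w - 3*y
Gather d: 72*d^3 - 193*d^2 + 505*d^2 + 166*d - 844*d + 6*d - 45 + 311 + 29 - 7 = 72*d^3 + 312*d^2 - 672*d + 288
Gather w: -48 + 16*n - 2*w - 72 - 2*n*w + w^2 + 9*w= 16*n + w^2 + w*(7 - 2*n) - 120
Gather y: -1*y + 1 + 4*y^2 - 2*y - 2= 4*y^2 - 3*y - 1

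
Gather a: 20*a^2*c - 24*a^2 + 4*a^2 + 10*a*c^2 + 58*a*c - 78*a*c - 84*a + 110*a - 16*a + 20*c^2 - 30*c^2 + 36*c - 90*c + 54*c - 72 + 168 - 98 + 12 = a^2*(20*c - 20) + a*(10*c^2 - 20*c + 10) - 10*c^2 + 10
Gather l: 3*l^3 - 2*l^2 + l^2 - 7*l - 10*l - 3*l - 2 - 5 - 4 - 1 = 3*l^3 - l^2 - 20*l - 12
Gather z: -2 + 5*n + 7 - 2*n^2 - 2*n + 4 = -2*n^2 + 3*n + 9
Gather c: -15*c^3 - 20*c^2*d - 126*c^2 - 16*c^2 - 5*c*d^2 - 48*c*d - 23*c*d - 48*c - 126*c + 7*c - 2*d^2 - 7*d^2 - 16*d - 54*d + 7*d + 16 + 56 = -15*c^3 + c^2*(-20*d - 142) + c*(-5*d^2 - 71*d - 167) - 9*d^2 - 63*d + 72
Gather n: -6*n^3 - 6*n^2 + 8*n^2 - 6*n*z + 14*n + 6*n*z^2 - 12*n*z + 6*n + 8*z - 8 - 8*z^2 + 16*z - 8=-6*n^3 + 2*n^2 + n*(6*z^2 - 18*z + 20) - 8*z^2 + 24*z - 16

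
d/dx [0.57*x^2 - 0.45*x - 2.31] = 1.14*x - 0.45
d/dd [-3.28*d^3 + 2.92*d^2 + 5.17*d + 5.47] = -9.84*d^2 + 5.84*d + 5.17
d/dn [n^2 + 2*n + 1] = 2*n + 2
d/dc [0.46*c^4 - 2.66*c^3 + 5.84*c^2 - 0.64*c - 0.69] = 1.84*c^3 - 7.98*c^2 + 11.68*c - 0.64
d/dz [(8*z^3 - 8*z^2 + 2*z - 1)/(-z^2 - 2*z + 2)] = 2*(-4*z^4 - 16*z^3 + 33*z^2 - 17*z + 1)/(z^4 + 4*z^3 - 8*z + 4)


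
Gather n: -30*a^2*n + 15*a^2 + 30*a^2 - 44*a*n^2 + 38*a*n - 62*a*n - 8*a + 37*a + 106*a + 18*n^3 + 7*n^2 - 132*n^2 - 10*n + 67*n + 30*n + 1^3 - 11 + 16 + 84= 45*a^2 + 135*a + 18*n^3 + n^2*(-44*a - 125) + n*(-30*a^2 - 24*a + 87) + 90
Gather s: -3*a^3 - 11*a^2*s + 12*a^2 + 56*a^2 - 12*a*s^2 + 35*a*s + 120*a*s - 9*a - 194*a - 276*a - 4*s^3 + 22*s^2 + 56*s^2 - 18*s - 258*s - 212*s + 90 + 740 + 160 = -3*a^3 + 68*a^2 - 479*a - 4*s^3 + s^2*(78 - 12*a) + s*(-11*a^2 + 155*a - 488) + 990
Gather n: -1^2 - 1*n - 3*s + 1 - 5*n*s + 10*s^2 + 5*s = n*(-5*s - 1) + 10*s^2 + 2*s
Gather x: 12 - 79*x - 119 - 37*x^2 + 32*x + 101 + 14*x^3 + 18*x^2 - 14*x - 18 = 14*x^3 - 19*x^2 - 61*x - 24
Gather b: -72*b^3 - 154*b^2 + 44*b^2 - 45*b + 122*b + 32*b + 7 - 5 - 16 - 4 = -72*b^3 - 110*b^2 + 109*b - 18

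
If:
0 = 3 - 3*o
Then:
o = 1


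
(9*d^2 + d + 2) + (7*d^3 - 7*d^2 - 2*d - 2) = 7*d^3 + 2*d^2 - d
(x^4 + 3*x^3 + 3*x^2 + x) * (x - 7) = x^5 - 4*x^4 - 18*x^3 - 20*x^2 - 7*x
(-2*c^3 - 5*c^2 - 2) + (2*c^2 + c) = -2*c^3 - 3*c^2 + c - 2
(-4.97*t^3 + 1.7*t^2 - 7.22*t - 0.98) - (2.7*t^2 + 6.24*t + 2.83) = -4.97*t^3 - 1.0*t^2 - 13.46*t - 3.81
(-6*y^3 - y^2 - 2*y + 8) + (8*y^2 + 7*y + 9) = -6*y^3 + 7*y^2 + 5*y + 17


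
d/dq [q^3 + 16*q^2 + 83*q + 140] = 3*q^2 + 32*q + 83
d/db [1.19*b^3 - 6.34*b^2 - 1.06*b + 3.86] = 3.57*b^2 - 12.68*b - 1.06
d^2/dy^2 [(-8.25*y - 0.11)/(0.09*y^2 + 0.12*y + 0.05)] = (-(0.18*y + 0.12)*(0.36*y + 0.24)*(8.25*y + 0.11) + (4.455*y + 1.9998)*(0.09*y^2 + 0.12*y + 0.05))/(0.09*y^2 + 0.12*y + 0.05)^3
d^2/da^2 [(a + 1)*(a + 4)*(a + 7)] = 6*a + 24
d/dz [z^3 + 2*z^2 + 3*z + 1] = 3*z^2 + 4*z + 3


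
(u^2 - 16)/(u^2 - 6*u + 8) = (u + 4)/(u - 2)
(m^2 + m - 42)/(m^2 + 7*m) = (m - 6)/m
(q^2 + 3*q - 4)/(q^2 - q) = (q + 4)/q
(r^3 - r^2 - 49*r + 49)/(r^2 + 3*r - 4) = (r^2 - 49)/(r + 4)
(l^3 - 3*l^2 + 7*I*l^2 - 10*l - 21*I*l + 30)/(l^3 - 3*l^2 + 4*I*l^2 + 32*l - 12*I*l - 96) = (l^2 + 7*I*l - 10)/(l^2 + 4*I*l + 32)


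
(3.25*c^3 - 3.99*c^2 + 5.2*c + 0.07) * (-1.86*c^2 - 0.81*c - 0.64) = -6.045*c^5 + 4.7889*c^4 - 8.5201*c^3 - 1.7886*c^2 - 3.3847*c - 0.0448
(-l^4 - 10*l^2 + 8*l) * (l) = -l^5 - 10*l^3 + 8*l^2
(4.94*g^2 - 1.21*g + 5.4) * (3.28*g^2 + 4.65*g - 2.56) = 16.2032*g^4 + 19.0022*g^3 - 0.560900000000002*g^2 + 28.2076*g - 13.824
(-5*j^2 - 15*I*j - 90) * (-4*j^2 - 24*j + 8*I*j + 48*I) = 20*j^4 + 120*j^3 + 20*I*j^3 + 480*j^2 + 120*I*j^2 + 2880*j - 720*I*j - 4320*I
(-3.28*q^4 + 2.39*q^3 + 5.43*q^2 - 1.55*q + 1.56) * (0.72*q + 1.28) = -2.3616*q^5 - 2.4776*q^4 + 6.9688*q^3 + 5.8344*q^2 - 0.8608*q + 1.9968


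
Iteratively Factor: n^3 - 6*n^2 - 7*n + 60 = (n - 5)*(n^2 - n - 12) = (n - 5)*(n - 4)*(n + 3)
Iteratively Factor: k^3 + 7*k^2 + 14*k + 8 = (k + 2)*(k^2 + 5*k + 4) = (k + 2)*(k + 4)*(k + 1)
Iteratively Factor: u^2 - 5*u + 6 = (u - 3)*(u - 2)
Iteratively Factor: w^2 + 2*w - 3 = (w + 3)*(w - 1)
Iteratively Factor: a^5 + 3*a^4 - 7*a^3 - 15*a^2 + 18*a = (a + 3)*(a^4 - 7*a^2 + 6*a) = (a - 2)*(a + 3)*(a^3 + 2*a^2 - 3*a) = a*(a - 2)*(a + 3)*(a^2 + 2*a - 3) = a*(a - 2)*(a + 3)^2*(a - 1)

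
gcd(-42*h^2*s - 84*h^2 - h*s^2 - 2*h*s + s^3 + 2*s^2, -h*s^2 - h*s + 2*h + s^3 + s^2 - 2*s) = s + 2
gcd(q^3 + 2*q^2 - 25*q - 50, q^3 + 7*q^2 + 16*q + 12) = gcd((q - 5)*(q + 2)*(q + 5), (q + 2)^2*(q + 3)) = q + 2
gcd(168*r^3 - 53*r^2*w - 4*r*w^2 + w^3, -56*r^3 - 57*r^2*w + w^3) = 56*r^2 + r*w - w^2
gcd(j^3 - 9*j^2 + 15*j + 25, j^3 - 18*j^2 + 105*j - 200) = j^2 - 10*j + 25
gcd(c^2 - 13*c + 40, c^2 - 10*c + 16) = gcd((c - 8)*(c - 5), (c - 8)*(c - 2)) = c - 8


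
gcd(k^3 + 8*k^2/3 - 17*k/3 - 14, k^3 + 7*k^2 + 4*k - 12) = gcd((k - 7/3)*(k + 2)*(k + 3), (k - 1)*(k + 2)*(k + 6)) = k + 2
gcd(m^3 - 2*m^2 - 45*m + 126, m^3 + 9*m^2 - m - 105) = m^2 + 4*m - 21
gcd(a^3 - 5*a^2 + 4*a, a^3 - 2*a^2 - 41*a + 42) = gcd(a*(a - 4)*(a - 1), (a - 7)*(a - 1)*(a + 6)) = a - 1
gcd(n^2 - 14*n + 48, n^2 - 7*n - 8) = n - 8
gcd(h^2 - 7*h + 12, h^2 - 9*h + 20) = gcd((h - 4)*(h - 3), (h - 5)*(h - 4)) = h - 4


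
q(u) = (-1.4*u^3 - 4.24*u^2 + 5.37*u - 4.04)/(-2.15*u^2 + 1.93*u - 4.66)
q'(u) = (4.3*u - 1.93)*(-1.4*u^3 - 4.24*u^2 + 5.37*u - 4.04)/(-2.15*u^2 + 1.93*u - 4.66)^2 + (-4.2*u^2 - 8.48*u + 5.37)/(-2.15*u^2 + 1.93*u - 4.66)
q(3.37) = 3.88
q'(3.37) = 0.98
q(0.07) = 0.81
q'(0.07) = -0.76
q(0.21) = 0.72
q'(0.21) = -0.61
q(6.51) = 6.43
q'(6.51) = 0.72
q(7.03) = 6.80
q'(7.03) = 0.71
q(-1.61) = 1.34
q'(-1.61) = 0.28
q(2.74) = 3.22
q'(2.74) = 1.14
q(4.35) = 4.77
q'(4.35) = 0.84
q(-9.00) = -3.18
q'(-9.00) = 0.66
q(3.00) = 3.51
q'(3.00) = 1.06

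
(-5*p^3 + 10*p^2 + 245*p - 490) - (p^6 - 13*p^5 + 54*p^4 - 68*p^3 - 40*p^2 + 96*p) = -p^6 + 13*p^5 - 54*p^4 + 63*p^3 + 50*p^2 + 149*p - 490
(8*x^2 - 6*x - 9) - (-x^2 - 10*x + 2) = 9*x^2 + 4*x - 11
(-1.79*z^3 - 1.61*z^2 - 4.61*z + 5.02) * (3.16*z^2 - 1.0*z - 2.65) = -5.6564*z^5 - 3.2976*z^4 - 8.2141*z^3 + 24.7397*z^2 + 7.1965*z - 13.303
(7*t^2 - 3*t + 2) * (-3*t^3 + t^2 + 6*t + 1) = -21*t^5 + 16*t^4 + 33*t^3 - 9*t^2 + 9*t + 2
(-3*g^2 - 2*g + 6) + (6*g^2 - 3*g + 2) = 3*g^2 - 5*g + 8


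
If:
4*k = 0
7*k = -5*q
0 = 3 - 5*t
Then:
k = 0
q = 0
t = 3/5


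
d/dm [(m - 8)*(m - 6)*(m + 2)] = 3*m^2 - 24*m + 20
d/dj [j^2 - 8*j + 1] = 2*j - 8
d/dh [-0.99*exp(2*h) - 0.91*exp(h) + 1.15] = (-1.98*exp(h) - 0.91)*exp(h)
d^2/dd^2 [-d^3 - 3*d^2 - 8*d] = -6*d - 6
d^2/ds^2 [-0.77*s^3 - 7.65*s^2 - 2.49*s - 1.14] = -4.62*s - 15.3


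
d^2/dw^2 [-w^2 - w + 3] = -2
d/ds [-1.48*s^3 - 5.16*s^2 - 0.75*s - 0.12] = -4.44*s^2 - 10.32*s - 0.75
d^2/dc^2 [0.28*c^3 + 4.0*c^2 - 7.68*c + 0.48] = 1.68*c + 8.0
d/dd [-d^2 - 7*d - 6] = -2*d - 7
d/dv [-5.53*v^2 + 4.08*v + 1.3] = 4.08 - 11.06*v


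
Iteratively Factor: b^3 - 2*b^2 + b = (b - 1)*(b^2 - b) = b*(b - 1)*(b - 1)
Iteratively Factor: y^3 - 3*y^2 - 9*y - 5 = (y + 1)*(y^2 - 4*y - 5) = (y + 1)^2*(y - 5)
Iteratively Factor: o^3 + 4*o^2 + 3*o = (o + 3)*(o^2 + o) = o*(o + 3)*(o + 1)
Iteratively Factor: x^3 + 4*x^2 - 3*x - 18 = (x + 3)*(x^2 + x - 6) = (x - 2)*(x + 3)*(x + 3)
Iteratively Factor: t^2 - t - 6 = (t - 3)*(t + 2)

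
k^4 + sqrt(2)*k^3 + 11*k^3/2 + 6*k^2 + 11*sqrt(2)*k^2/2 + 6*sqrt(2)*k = k*(k + 3/2)*(k + 4)*(k + sqrt(2))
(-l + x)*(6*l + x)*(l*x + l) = -6*l^3*x - 6*l^3 + 5*l^2*x^2 + 5*l^2*x + l*x^3 + l*x^2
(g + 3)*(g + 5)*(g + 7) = g^3 + 15*g^2 + 71*g + 105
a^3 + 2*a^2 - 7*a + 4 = (a - 1)^2*(a + 4)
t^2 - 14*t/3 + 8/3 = (t - 4)*(t - 2/3)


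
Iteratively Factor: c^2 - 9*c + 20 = (c - 5)*(c - 4)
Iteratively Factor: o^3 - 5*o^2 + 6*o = (o - 3)*(o^2 - 2*o) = o*(o - 3)*(o - 2)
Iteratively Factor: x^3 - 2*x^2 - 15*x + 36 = (x - 3)*(x^2 + x - 12) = (x - 3)^2*(x + 4)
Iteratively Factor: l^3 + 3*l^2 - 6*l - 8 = (l + 4)*(l^2 - l - 2) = (l + 1)*(l + 4)*(l - 2)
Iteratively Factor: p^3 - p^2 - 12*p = (p - 4)*(p^2 + 3*p) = p*(p - 4)*(p + 3)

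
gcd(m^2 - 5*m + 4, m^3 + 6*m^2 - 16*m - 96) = m - 4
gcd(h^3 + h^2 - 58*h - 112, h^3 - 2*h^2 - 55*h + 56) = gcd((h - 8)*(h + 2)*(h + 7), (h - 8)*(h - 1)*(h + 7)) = h^2 - h - 56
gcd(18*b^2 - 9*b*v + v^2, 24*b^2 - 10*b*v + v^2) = -6*b + v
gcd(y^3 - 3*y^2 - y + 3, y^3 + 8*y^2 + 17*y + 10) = y + 1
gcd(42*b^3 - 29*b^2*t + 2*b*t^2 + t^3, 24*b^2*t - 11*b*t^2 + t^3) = -3*b + t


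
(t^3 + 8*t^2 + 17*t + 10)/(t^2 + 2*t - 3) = (t^3 + 8*t^2 + 17*t + 10)/(t^2 + 2*t - 3)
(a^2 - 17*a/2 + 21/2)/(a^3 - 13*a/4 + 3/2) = 2*(a - 7)/(2*a^2 + 3*a - 2)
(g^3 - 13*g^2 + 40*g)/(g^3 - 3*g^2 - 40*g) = (g - 5)/(g + 5)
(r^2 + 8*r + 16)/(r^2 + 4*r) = (r + 4)/r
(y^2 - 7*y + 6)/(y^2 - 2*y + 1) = (y - 6)/(y - 1)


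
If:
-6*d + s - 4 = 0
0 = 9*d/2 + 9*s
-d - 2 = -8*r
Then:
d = -8/13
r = 9/52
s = 4/13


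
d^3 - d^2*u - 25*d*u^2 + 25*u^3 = (d - 5*u)*(d - u)*(d + 5*u)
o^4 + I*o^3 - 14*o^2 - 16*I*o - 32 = (o - 4)*(o + 4)*(o - I)*(o + 2*I)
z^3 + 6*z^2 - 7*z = z*(z - 1)*(z + 7)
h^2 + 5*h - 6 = (h - 1)*(h + 6)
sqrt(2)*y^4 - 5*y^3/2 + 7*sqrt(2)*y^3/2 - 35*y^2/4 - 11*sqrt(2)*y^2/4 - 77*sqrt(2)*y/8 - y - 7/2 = (y + 7/2)*(y - 2*sqrt(2))*(y + sqrt(2)/2)*(sqrt(2)*y + 1/2)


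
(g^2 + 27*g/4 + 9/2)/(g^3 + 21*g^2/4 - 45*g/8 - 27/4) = 2/(2*g - 3)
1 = 1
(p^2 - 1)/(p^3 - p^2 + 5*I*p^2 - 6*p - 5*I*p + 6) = (p + 1)/(p^2 + 5*I*p - 6)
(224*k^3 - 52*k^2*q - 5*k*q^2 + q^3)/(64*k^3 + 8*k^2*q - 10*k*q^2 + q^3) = (7*k + q)/(2*k + q)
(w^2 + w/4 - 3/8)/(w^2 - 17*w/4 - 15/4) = (w - 1/2)/(w - 5)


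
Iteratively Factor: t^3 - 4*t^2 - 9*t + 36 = (t - 3)*(t^2 - t - 12) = (t - 3)*(t + 3)*(t - 4)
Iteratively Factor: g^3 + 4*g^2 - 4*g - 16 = (g + 2)*(g^2 + 2*g - 8) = (g + 2)*(g + 4)*(g - 2)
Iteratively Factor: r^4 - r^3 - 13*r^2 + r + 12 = (r + 1)*(r^3 - 2*r^2 - 11*r + 12) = (r - 1)*(r + 1)*(r^2 - r - 12) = (r - 4)*(r - 1)*(r + 1)*(r + 3)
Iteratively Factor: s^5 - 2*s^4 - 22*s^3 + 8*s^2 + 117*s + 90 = (s - 3)*(s^4 + s^3 - 19*s^2 - 49*s - 30) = (s - 3)*(s + 2)*(s^3 - s^2 - 17*s - 15) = (s - 3)*(s + 2)*(s + 3)*(s^2 - 4*s - 5) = (s - 3)*(s + 1)*(s + 2)*(s + 3)*(s - 5)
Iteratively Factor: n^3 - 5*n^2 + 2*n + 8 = (n - 2)*(n^2 - 3*n - 4) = (n - 4)*(n - 2)*(n + 1)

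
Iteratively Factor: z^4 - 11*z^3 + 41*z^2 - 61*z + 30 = (z - 5)*(z^3 - 6*z^2 + 11*z - 6) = (z - 5)*(z - 2)*(z^2 - 4*z + 3) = (z - 5)*(z - 2)*(z - 1)*(z - 3)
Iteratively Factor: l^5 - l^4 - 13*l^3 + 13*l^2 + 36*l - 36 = (l - 2)*(l^4 + l^3 - 11*l^2 - 9*l + 18) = (l - 2)*(l - 1)*(l^3 + 2*l^2 - 9*l - 18) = (l - 3)*(l - 2)*(l - 1)*(l^2 + 5*l + 6) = (l - 3)*(l - 2)*(l - 1)*(l + 2)*(l + 3)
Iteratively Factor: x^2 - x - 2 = (x + 1)*(x - 2)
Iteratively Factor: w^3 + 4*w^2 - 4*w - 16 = (w + 2)*(w^2 + 2*w - 8) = (w + 2)*(w + 4)*(w - 2)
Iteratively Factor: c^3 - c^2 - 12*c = (c)*(c^2 - c - 12) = c*(c - 4)*(c + 3)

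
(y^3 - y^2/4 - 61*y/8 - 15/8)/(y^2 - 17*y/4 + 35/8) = (8*y^3 - 2*y^2 - 61*y - 15)/(8*y^2 - 34*y + 35)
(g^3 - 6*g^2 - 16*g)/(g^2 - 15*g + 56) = g*(g + 2)/(g - 7)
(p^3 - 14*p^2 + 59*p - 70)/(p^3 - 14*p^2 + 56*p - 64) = (p^2 - 12*p + 35)/(p^2 - 12*p + 32)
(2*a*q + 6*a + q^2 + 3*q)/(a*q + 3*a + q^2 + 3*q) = (2*a + q)/(a + q)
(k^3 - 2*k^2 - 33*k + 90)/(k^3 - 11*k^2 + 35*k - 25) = (k^2 + 3*k - 18)/(k^2 - 6*k + 5)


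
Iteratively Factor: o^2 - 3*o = (o - 3)*(o)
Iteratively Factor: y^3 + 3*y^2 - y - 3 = (y + 3)*(y^2 - 1) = (y + 1)*(y + 3)*(y - 1)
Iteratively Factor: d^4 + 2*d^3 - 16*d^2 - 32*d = (d + 4)*(d^3 - 2*d^2 - 8*d) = (d - 4)*(d + 4)*(d^2 + 2*d) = d*(d - 4)*(d + 4)*(d + 2)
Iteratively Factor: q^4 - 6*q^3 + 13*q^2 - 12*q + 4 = (q - 1)*(q^3 - 5*q^2 + 8*q - 4) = (q - 1)^2*(q^2 - 4*q + 4) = (q - 2)*(q - 1)^2*(q - 2)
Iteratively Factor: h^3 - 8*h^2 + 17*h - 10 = (h - 1)*(h^2 - 7*h + 10) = (h - 5)*(h - 1)*(h - 2)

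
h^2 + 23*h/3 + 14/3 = (h + 2/3)*(h + 7)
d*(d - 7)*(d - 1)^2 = d^4 - 9*d^3 + 15*d^2 - 7*d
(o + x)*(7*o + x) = 7*o^2 + 8*o*x + x^2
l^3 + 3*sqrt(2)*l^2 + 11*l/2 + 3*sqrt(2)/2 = (l + sqrt(2)/2)*(l + sqrt(2))*(l + 3*sqrt(2)/2)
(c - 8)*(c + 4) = c^2 - 4*c - 32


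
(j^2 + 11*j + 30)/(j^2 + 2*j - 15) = (j + 6)/(j - 3)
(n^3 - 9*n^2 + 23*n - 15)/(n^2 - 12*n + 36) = (n^3 - 9*n^2 + 23*n - 15)/(n^2 - 12*n + 36)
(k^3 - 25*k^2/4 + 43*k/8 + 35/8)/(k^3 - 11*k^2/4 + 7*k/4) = (2*k^2 - 9*k - 5)/(2*k*(k - 1))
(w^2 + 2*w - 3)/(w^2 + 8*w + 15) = (w - 1)/(w + 5)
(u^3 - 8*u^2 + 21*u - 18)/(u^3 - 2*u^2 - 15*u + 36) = (u - 2)/(u + 4)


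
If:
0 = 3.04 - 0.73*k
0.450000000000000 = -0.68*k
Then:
No Solution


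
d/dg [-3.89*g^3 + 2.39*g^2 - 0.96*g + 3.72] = -11.67*g^2 + 4.78*g - 0.96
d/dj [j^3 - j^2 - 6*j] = 3*j^2 - 2*j - 6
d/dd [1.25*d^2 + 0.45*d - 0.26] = 2.5*d + 0.45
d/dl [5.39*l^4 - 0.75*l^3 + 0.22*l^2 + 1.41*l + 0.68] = 21.56*l^3 - 2.25*l^2 + 0.44*l + 1.41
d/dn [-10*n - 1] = -10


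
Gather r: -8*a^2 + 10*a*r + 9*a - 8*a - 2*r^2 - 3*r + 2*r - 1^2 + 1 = -8*a^2 + a - 2*r^2 + r*(10*a - 1)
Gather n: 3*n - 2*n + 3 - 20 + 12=n - 5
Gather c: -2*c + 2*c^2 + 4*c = 2*c^2 + 2*c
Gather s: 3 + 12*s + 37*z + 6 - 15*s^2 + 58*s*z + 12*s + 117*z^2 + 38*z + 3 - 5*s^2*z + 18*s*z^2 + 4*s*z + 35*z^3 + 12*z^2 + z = s^2*(-5*z - 15) + s*(18*z^2 + 62*z + 24) + 35*z^3 + 129*z^2 + 76*z + 12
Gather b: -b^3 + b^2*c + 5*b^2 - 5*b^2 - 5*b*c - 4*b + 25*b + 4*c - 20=-b^3 + b^2*c + b*(21 - 5*c) + 4*c - 20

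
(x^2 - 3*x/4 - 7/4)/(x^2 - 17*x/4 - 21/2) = (-4*x^2 + 3*x + 7)/(-4*x^2 + 17*x + 42)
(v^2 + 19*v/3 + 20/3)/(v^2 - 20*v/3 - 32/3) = (v + 5)/(v - 8)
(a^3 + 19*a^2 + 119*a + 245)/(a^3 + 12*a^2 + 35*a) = (a + 7)/a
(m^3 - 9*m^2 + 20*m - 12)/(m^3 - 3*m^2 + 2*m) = (m - 6)/m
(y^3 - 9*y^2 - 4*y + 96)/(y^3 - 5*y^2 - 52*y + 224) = (y + 3)/(y + 7)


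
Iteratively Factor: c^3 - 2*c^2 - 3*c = (c + 1)*(c^2 - 3*c) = c*(c + 1)*(c - 3)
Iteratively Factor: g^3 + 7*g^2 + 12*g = (g)*(g^2 + 7*g + 12) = g*(g + 4)*(g + 3)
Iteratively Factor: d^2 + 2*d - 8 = (d - 2)*(d + 4)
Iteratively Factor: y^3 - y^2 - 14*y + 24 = (y + 4)*(y^2 - 5*y + 6) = (y - 3)*(y + 4)*(y - 2)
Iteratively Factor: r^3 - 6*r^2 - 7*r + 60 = (r - 5)*(r^2 - r - 12) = (r - 5)*(r + 3)*(r - 4)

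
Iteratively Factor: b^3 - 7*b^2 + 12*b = (b - 3)*(b^2 - 4*b) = b*(b - 3)*(b - 4)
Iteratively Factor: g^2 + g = (g + 1)*(g)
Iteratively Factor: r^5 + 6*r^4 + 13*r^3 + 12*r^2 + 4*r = (r + 1)*(r^4 + 5*r^3 + 8*r^2 + 4*r) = (r + 1)*(r + 2)*(r^3 + 3*r^2 + 2*r) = (r + 1)^2*(r + 2)*(r^2 + 2*r) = r*(r + 1)^2*(r + 2)*(r + 2)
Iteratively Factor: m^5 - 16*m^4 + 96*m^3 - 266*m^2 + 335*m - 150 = (m - 2)*(m^4 - 14*m^3 + 68*m^2 - 130*m + 75) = (m - 5)*(m - 2)*(m^3 - 9*m^2 + 23*m - 15) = (m - 5)*(m - 2)*(m - 1)*(m^2 - 8*m + 15) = (m - 5)^2*(m - 2)*(m - 1)*(m - 3)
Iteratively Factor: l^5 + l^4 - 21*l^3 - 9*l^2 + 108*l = (l + 4)*(l^4 - 3*l^3 - 9*l^2 + 27*l) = (l - 3)*(l + 4)*(l^3 - 9*l) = (l - 3)^2*(l + 4)*(l^2 + 3*l) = (l - 3)^2*(l + 3)*(l + 4)*(l)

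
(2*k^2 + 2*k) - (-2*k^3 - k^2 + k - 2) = 2*k^3 + 3*k^2 + k + 2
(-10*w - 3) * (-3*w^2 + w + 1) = 30*w^3 - w^2 - 13*w - 3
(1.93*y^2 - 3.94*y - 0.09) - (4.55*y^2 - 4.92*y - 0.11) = -2.62*y^2 + 0.98*y + 0.02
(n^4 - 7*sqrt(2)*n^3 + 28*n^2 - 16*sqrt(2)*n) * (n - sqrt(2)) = n^5 - 8*sqrt(2)*n^4 + 42*n^3 - 44*sqrt(2)*n^2 + 32*n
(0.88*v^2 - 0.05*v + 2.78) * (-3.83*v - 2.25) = -3.3704*v^3 - 1.7885*v^2 - 10.5349*v - 6.255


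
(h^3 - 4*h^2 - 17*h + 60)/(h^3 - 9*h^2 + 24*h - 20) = (h^2 + h - 12)/(h^2 - 4*h + 4)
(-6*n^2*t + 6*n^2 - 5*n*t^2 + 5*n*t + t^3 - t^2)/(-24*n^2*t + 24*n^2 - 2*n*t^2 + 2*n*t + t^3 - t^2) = (n + t)/(4*n + t)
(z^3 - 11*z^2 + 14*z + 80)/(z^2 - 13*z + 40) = z + 2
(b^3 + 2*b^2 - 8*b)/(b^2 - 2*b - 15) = b*(-b^2 - 2*b + 8)/(-b^2 + 2*b + 15)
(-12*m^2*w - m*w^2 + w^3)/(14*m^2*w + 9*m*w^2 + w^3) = (-12*m^2 - m*w + w^2)/(14*m^2 + 9*m*w + w^2)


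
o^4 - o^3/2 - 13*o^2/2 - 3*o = o*(o - 3)*(o + 1/2)*(o + 2)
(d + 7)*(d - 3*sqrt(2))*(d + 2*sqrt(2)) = d^3 - sqrt(2)*d^2 + 7*d^2 - 12*d - 7*sqrt(2)*d - 84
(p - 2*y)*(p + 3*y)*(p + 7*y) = p^3 + 8*p^2*y + p*y^2 - 42*y^3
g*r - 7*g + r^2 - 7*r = (g + r)*(r - 7)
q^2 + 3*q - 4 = (q - 1)*(q + 4)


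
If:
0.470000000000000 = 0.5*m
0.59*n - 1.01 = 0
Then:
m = 0.94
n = 1.71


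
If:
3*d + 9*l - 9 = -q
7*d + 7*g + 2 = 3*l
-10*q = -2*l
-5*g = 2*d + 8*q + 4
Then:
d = 223/151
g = -234/151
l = 75/151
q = 15/151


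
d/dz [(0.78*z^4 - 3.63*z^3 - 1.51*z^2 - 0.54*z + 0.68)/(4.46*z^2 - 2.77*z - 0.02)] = (6.9576*z^5 - 22.6716*z^4 + 20.0478*z^3 + 6.8089*z^2 - 6.0052*z + 1.8944)/(19.8916*z^4 - 24.7084*z^3 + 7.4945*z^2 + 0.1108*z + 0.0004)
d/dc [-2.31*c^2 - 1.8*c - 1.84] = -4.62*c - 1.8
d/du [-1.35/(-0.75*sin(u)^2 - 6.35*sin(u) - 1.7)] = -(2.025*sin(u) + 8.5725)*cos(u)/(0.75*sin(u)^2 + 6.35*sin(u) + 1.7)^2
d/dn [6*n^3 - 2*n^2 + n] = 18*n^2 - 4*n + 1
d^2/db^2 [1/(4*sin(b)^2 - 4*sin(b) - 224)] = (4*sin(b)^4 - 3*sin(b)^3 + 219*sin(b)^2 - 50*sin(b) - 114)/(4*(sin(b) + cos(b)^2 + 55)^3)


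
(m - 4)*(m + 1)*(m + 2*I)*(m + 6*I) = m^4 - 3*m^3 + 8*I*m^3 - 16*m^2 - 24*I*m^2 + 36*m - 32*I*m + 48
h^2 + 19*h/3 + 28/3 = (h + 7/3)*(h + 4)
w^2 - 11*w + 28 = (w - 7)*(w - 4)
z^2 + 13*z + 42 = (z + 6)*(z + 7)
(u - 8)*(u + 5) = u^2 - 3*u - 40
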